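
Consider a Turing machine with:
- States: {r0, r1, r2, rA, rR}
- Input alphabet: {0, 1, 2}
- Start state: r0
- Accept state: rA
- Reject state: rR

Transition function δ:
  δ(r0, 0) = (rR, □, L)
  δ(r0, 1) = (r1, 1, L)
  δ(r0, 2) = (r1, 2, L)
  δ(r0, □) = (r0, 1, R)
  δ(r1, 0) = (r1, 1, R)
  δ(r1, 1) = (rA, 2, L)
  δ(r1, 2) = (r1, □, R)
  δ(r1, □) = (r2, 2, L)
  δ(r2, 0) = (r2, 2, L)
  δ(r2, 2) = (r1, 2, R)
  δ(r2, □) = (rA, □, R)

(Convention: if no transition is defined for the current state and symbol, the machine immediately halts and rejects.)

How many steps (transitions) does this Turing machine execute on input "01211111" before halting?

Execution trace:
Initial: [r0]01211111
Step 1: δ(r0, 0) = (rR, □, L) → [rR]□□1211111

The machine reaches the reject state rR and halts.

The machine executed 1 step before halting.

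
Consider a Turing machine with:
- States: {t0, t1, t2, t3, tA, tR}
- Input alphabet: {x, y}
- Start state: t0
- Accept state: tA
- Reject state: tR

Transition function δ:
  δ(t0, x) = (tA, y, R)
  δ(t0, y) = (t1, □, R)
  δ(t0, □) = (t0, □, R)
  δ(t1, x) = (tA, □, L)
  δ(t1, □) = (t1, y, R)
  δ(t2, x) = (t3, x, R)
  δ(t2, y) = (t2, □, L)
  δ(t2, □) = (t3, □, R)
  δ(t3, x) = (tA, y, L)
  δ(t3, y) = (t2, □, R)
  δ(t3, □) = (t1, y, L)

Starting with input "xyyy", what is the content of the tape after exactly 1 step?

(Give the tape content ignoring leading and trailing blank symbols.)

Execution trace:
Initial: [t0]xyyy
Step 1: δ(t0, x) = (tA, y, R) → y[tA]yyy

The machine reaches the accept state tA and halts.

After 1 step, the tape (ignoring leading/trailing blanks) is: yyyy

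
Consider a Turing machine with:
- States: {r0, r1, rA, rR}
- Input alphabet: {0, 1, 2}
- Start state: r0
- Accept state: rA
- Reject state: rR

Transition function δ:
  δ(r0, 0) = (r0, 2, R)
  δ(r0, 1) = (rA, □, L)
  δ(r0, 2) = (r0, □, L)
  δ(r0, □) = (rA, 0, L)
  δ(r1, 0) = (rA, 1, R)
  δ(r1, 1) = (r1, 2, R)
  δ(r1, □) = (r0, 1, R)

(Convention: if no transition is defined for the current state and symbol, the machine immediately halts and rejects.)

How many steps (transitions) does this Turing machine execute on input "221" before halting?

Execution trace:
Initial: [r0]221
Step 1: δ(r0, 2) = (r0, □, L) → [r0]□□21
Step 2: δ(r0, □) = (rA, 0, L) → [rA]□0□21

The machine reaches the accept state rA and halts.

The machine executed 2 steps before halting.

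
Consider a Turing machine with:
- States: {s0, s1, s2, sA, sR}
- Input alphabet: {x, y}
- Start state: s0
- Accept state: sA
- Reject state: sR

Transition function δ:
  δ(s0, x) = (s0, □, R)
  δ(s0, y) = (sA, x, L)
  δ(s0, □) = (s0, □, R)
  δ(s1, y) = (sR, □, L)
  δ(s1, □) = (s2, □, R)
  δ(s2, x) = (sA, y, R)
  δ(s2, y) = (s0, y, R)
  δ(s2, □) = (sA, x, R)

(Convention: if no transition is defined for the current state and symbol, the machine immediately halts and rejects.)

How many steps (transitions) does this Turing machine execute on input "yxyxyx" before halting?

Execution trace:
Initial: [s0]yxyxyx
Step 1: δ(s0, y) = (sA, x, L) → [sA]□xxyxyx

The machine reaches the accept state sA and halts.

The machine executed 1 step before halting.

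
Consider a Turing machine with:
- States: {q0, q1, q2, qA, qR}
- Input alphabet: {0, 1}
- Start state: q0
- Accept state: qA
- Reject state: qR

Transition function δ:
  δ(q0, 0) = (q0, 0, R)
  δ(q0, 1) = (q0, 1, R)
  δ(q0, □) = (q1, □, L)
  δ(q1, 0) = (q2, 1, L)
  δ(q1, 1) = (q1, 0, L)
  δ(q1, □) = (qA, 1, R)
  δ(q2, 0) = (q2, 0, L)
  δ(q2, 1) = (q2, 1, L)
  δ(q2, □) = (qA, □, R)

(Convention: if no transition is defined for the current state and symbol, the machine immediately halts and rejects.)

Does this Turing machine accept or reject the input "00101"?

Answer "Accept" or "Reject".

Execution trace:
Initial: [q0]00101
Step 1: δ(q0, 0) = (q0, 0, R) → 0[q0]0101
Step 2: δ(q0, 0) = (q0, 0, R) → 00[q0]101
Step 3: δ(q0, 1) = (q0, 1, R) → 001[q0]01
Step 4: δ(q0, 0) = (q0, 0, R) → 0010[q0]1
Step 5: δ(q0, 1) = (q0, 1, R) → 00101[q0]□
Step 6: δ(q0, □) = (q1, □, L) → 0010[q1]1□
Step 7: δ(q1, 1) = (q1, 0, L) → 001[q1]00□
Step 8: δ(q1, 0) = (q2, 1, L) → 00[q2]110□
Step 9: δ(q2, 1) = (q2, 1, L) → 0[q2]0110□
Step 10: δ(q2, 0) = (q2, 0, L) → [q2]00110□
Step 11: δ(q2, 0) = (q2, 0, L) → [q2]□00110□
Step 12: δ(q2, □) = (qA, □, R) → □[qA]00110□

The machine reaches the accept state qA and halts.

Answer: Accept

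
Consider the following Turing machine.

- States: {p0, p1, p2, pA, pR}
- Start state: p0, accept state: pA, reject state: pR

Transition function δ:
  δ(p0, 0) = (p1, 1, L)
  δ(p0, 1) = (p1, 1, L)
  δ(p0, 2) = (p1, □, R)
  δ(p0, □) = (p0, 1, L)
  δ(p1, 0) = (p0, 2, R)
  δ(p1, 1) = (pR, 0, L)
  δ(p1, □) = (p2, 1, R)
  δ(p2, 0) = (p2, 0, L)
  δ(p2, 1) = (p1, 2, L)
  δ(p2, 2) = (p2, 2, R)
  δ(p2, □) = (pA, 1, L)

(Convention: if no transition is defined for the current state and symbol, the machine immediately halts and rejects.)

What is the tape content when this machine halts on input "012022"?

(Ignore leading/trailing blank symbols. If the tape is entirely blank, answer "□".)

Execution trace:
Initial: [p0]012022
Step 1: δ(p0, 0) = (p1, 1, L) → [p1]□112022
Step 2: δ(p1, □) = (p2, 1, R) → 1[p2]112022
Step 3: δ(p2, 1) = (p1, 2, L) → [p1]1212022
Step 4: δ(p1, 1) = (pR, 0, L) → [pR]□0212022

The machine reaches the reject state pR and halts.

Final tape (ignoring leading/trailing blanks): 0212022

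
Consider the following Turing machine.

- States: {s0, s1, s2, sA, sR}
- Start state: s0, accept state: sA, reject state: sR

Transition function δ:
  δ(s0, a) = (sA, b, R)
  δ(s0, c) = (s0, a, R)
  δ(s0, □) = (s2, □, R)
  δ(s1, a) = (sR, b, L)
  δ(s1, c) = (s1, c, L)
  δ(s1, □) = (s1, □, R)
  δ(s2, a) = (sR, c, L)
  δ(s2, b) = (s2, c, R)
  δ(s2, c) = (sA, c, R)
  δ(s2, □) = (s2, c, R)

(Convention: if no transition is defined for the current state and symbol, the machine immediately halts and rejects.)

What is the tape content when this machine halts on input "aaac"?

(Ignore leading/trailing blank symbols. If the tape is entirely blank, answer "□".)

Execution trace:
Initial: [s0]aaac
Step 1: δ(s0, a) = (sA, b, R) → b[sA]aac

The machine reaches the accept state sA and halts.

Final tape (ignoring leading/trailing blanks): baac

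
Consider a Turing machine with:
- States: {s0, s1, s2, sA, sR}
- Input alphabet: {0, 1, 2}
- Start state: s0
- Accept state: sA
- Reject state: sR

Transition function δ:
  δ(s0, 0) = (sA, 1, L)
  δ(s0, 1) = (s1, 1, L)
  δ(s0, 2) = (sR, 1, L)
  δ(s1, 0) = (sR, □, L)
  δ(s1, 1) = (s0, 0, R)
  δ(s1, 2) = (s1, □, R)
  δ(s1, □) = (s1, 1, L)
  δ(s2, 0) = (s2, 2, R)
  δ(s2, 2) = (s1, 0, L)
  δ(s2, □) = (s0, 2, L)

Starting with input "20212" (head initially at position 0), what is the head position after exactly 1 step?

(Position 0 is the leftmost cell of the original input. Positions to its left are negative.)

Execution trace (head position shown):
Step 0: [s0]20212  (head at position 0)
Step 1: move left → [sR]□10212  (head at position -1)

After 1 step, the head is at position -1.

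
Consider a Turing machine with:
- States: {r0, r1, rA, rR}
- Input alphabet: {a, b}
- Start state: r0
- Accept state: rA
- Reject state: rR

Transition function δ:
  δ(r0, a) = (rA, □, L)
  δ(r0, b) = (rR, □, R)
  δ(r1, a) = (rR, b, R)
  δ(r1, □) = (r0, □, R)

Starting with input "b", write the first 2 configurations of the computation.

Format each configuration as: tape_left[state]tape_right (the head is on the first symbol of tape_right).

Transitions applied:
Step 1: δ(r0, b) = (rR, □, R)

The first 2 configurations are:
[r0]b ⊢ □[rR]□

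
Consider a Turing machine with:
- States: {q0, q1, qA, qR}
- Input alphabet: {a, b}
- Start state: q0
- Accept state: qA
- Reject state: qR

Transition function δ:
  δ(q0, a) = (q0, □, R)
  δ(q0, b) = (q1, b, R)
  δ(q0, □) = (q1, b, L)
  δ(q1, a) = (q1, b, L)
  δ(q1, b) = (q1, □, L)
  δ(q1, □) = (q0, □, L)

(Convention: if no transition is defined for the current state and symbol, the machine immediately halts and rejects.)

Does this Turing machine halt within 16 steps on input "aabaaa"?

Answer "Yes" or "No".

Execution trace:
Initial: [q0]aabaaa
Step 1: δ(q0, a) = (q0, □, R) → □[q0]abaaa
Step 2: δ(q0, a) = (q0, □, R) → □□[q0]baaa
Step 3: δ(q0, b) = (q1, b, R) → □□b[q1]aaa
Step 4: δ(q1, a) = (q1, b, L) → □□[q1]bbaa
Step 5: δ(q1, b) = (q1, □, L) → □[q1]□□baa
Step 6: δ(q1, □) = (q0, □, L) → [q0]□□□baa
Step 7: δ(q0, □) = (q1, b, L) → [q1]□b□□baa
Step 8: δ(q1, □) = (q0, □, L) → [q0]□□b□□baa
Step 9: δ(q0, □) = (q1, b, L) → [q1]□b□b□□baa
Step 10: δ(q1, □) = (q0, □, L) → [q0]□□b□b□□baa
Step 11: δ(q0, □) = (q1, b, L) → [q1]□b□b□b□□baa
Step 12: δ(q1, □) = (q0, □, L) → [q0]□□b□b□b□□baa
Step 13: δ(q0, □) = (q1, b, L) → [q1]□b□b□b□b□□baa
Step 14: δ(q1, □) = (q0, □, L) → [q0]□□b□b□b□b□□baa
Step 15: δ(q0, □) = (q1, b, L) → [q1]□b□b□b□b□b□□baa
Step 16: δ(q1, □) = (q0, □, L) → [q0]□□b□b□b□b□b□□baa

The machine has not reached a halting state after 16 steps.
The machine did not halt within the 16-step bound.

Answer: No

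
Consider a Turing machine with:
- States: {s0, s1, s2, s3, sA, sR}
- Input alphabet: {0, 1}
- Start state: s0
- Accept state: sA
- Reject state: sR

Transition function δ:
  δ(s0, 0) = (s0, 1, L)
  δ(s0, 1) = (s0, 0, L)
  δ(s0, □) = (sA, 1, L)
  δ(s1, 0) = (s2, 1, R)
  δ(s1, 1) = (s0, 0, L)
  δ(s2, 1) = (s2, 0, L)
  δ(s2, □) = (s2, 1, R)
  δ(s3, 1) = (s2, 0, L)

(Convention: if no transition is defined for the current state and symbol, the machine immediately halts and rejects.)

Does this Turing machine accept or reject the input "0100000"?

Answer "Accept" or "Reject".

Execution trace:
Initial: [s0]0100000
Step 1: δ(s0, 0) = (s0, 1, L) → [s0]□1100000
Step 2: δ(s0, □) = (sA, 1, L) → [sA]□11100000

The machine reaches the accept state sA and halts.

Answer: Accept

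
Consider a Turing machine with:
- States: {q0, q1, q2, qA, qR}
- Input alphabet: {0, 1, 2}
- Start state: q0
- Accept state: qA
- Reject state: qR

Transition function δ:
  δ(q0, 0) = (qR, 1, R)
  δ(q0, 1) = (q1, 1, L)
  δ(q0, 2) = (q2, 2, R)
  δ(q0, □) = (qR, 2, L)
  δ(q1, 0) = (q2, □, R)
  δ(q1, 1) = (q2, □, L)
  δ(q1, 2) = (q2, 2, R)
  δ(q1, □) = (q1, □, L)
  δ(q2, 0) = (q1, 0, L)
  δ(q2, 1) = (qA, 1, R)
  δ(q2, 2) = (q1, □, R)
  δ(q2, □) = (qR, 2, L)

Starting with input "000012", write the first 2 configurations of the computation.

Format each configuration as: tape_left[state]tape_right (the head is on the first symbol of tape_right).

Transitions applied:
Step 1: δ(q0, 0) = (qR, 1, R)

The first 2 configurations are:
[q0]000012 ⊢ 1[qR]00012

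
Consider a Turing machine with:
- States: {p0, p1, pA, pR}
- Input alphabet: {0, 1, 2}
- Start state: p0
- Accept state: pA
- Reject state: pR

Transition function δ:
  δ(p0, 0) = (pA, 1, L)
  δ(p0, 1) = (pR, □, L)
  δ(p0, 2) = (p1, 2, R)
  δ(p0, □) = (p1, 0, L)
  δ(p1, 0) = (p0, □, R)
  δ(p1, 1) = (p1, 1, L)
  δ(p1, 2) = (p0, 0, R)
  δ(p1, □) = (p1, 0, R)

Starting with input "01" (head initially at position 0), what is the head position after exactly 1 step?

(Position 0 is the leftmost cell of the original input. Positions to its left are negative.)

Execution trace (head position shown):
Step 0: [p0]01  (head at position 0)
Step 1: move left → [pA]□11  (head at position -1)

After 1 step, the head is at position -1.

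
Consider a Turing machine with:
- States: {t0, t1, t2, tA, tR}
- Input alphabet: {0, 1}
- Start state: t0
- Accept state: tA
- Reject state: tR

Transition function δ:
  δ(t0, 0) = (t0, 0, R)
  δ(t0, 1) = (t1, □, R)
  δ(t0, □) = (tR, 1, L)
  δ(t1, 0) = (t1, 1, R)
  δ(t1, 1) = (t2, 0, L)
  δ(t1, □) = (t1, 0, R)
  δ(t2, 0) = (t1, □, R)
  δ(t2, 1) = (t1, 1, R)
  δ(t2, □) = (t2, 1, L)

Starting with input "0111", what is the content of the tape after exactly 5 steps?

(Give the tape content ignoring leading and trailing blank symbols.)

Execution trace:
Initial: [t0]0111
Step 1: δ(t0, 0) = (t0, 0, R) → 0[t0]111
Step 2: δ(t0, 1) = (t1, □, R) → 0□[t1]11
Step 3: δ(t1, 1) = (t2, 0, L) → 0[t2]□01
Step 4: δ(t2, □) = (t2, 1, L) → [t2]0101
Step 5: δ(t2, 0) = (t1, □, R) → □[t1]101

After 5 steps, the tape (ignoring leading/trailing blanks) is: 101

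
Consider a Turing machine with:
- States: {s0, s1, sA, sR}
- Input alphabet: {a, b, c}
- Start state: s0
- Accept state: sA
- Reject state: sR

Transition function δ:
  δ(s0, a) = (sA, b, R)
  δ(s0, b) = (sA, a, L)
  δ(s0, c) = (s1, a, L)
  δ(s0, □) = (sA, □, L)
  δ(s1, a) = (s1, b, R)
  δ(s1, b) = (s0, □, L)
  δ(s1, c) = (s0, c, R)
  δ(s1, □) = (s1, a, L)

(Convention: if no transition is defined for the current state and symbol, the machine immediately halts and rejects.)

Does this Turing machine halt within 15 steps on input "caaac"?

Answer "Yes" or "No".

Execution trace:
Initial: [s0]caaac
Step 1: δ(s0, c) = (s1, a, L) → [s1]□aaaac
Step 2: δ(s1, □) = (s1, a, L) → [s1]□aaaaac
Step 3: δ(s1, □) = (s1, a, L) → [s1]□aaaaaac
Step 4: δ(s1, □) = (s1, a, L) → [s1]□aaaaaaac
Step 5: δ(s1, □) = (s1, a, L) → [s1]□aaaaaaaac
Step 6: δ(s1, □) = (s1, a, L) → [s1]□aaaaaaaaac
Step 7: δ(s1, □) = (s1, a, L) → [s1]□aaaaaaaaaac
Step 8: δ(s1, □) = (s1, a, L) → [s1]□aaaaaaaaaaac
Step 9: δ(s1, □) = (s1, a, L) → [s1]□aaaaaaaaaaaac
Step 10: δ(s1, □) = (s1, a, L) → [s1]□aaaaaaaaaaaaac
Step 11: δ(s1, □) = (s1, a, L) → [s1]□aaaaaaaaaaaaaac
Step 12: δ(s1, □) = (s1, a, L) → [s1]□aaaaaaaaaaaaaaac
Step 13: δ(s1, □) = (s1, a, L) → [s1]□aaaaaaaaaaaaaaaac
Step 14: δ(s1, □) = (s1, a, L) → [s1]□aaaaaaaaaaaaaaaaac
Step 15: δ(s1, □) = (s1, a, L) → [s1]□aaaaaaaaaaaaaaaaaac

The machine has not reached a halting state after 15 steps.
The machine did not halt within the 15-step bound.

Answer: No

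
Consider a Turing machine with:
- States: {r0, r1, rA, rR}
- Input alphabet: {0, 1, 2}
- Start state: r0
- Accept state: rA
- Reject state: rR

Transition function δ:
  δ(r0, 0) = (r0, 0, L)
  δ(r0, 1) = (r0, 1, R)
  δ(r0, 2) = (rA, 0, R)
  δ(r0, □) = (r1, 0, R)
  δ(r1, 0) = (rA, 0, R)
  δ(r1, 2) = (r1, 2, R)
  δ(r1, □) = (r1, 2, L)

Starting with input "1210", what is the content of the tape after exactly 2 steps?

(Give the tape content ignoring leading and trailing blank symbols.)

Execution trace:
Initial: [r0]1210
Step 1: δ(r0, 1) = (r0, 1, R) → 1[r0]210
Step 2: δ(r0, 2) = (rA, 0, R) → 10[rA]10

The machine reaches the accept state rA and halts.

After 2 steps, the tape (ignoring leading/trailing blanks) is: 1010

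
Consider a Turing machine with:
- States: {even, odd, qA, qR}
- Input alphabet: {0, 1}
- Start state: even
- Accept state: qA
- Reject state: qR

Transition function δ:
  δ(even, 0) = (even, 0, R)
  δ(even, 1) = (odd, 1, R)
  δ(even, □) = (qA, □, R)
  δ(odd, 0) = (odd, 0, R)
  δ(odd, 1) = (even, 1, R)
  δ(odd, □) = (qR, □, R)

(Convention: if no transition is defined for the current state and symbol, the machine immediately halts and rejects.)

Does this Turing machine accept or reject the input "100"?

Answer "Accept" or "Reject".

Execution trace:
Initial: [even]100
Step 1: δ(even, 1) = (odd, 1, R) → 1[odd]00
Step 2: δ(odd, 0) = (odd, 0, R) → 10[odd]0
Step 3: δ(odd, 0) = (odd, 0, R) → 100[odd]□
Step 4: δ(odd, □) = (qR, □, R) → 100□[qR]□

The machine reaches the reject state qR and halts.

Answer: Reject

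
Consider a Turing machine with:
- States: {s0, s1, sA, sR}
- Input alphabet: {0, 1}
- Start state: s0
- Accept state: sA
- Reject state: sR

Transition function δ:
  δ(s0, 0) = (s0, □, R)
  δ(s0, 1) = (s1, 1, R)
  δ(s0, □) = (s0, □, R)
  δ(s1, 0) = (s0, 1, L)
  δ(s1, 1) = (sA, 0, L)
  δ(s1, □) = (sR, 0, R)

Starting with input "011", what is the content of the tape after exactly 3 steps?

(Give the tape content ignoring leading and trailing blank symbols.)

Execution trace:
Initial: [s0]011
Step 1: δ(s0, 0) = (s0, □, R) → □[s0]11
Step 2: δ(s0, 1) = (s1, 1, R) → □1[s1]1
Step 3: δ(s1, 1) = (sA, 0, L) → □[sA]10

The machine reaches the accept state sA and halts.

After 3 steps, the tape (ignoring leading/trailing blanks) is: 10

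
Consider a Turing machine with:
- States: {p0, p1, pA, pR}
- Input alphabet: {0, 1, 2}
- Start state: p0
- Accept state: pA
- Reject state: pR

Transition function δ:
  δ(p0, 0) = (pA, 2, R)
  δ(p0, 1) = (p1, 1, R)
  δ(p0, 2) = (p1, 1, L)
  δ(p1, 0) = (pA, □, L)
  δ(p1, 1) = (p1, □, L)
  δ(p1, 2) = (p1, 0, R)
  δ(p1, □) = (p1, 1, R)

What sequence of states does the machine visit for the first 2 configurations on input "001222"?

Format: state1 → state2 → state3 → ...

Execution trace:
Initial: [p0]001222
Step 1: δ(p0, 0) = (pA, 2, R) → 2[pA]01222

The machine reaches the accept state pA and halts.

State sequence: p0 → pA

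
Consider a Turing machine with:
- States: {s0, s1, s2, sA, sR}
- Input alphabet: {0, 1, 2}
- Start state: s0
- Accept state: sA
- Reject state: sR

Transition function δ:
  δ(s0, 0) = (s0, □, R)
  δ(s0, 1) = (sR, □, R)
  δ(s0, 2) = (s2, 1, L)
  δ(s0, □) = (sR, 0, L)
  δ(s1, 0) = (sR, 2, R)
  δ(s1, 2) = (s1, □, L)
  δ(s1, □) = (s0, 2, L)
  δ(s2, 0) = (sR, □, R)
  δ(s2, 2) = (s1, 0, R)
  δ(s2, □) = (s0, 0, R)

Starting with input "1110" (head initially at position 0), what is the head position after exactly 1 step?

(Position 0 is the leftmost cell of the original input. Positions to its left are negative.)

Execution trace (head position shown):
Step 0: [s0]1110  (head at position 0)
Step 1: move right → □[sR]110  (head at position 1)

After 1 step, the head is at position 1.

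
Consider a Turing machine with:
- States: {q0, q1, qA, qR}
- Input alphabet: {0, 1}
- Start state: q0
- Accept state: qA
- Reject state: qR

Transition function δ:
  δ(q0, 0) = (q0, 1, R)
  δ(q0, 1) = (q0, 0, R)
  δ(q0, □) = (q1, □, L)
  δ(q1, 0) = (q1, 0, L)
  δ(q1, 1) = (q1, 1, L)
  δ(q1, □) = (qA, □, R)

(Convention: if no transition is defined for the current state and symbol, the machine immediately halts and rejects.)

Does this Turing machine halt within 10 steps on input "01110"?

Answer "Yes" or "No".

Execution trace:
Initial: [q0]01110
Step 1: δ(q0, 0) = (q0, 1, R) → 1[q0]1110
Step 2: δ(q0, 1) = (q0, 0, R) → 10[q0]110
Step 3: δ(q0, 1) = (q0, 0, R) → 100[q0]10
Step 4: δ(q0, 1) = (q0, 0, R) → 1000[q0]0
Step 5: δ(q0, 0) = (q0, 1, R) → 10001[q0]□
Step 6: δ(q0, □) = (q1, □, L) → 1000[q1]1□
Step 7: δ(q1, 1) = (q1, 1, L) → 100[q1]01□
Step 8: δ(q1, 0) = (q1, 0, L) → 10[q1]001□
Step 9: δ(q1, 0) = (q1, 0, L) → 1[q1]0001□
Step 10: δ(q1, 0) = (q1, 0, L) → [q1]10001□

The machine has not reached a halting state after 10 steps.
The machine did not halt within the 10-step bound.

Answer: No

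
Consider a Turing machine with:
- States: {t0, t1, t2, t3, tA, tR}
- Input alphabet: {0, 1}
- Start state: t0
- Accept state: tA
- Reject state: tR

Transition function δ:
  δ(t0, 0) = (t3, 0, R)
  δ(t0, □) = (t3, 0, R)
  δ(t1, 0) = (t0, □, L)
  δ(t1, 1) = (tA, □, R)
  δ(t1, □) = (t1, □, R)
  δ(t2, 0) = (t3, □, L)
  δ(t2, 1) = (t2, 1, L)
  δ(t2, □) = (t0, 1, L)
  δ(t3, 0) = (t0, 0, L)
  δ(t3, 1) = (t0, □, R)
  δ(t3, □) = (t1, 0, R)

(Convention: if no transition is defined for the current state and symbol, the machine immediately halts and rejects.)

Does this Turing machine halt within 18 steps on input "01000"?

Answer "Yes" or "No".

Execution trace:
Initial: [t0]01000
Step 1: δ(t0, 0) = (t3, 0, R) → 0[t3]1000
Step 2: δ(t3, 1) = (t0, □, R) → 0□[t0]000
Step 3: δ(t0, 0) = (t3, 0, R) → 0□0[t3]00
Step 4: δ(t3, 0) = (t0, 0, L) → 0□[t0]000
Step 5: δ(t0, 0) = (t3, 0, R) → 0□0[t3]00
Step 6: δ(t3, 0) = (t0, 0, L) → 0□[t0]000
Step 7: δ(t0, 0) = (t3, 0, R) → 0□0[t3]00
Step 8: δ(t3, 0) = (t0, 0, L) → 0□[t0]000
Step 9: δ(t0, 0) = (t3, 0, R) → 0□0[t3]00
Step 10: δ(t3, 0) = (t0, 0, L) → 0□[t0]000
Step 11: δ(t0, 0) = (t3, 0, R) → 0□0[t3]00
Step 12: δ(t3, 0) = (t0, 0, L) → 0□[t0]000
Step 13: δ(t0, 0) = (t3, 0, R) → 0□0[t3]00
Step 14: δ(t3, 0) = (t0, 0, L) → 0□[t0]000
Step 15: δ(t0, 0) = (t3, 0, R) → 0□0[t3]00
Step 16: δ(t3, 0) = (t0, 0, L) → 0□[t0]000
Step 17: δ(t0, 0) = (t3, 0, R) → 0□0[t3]00
Step 18: δ(t3, 0) = (t0, 0, L) → 0□[t0]000

The machine has not reached a halting state after 18 steps.
The machine did not halt within the 18-step bound.

Answer: No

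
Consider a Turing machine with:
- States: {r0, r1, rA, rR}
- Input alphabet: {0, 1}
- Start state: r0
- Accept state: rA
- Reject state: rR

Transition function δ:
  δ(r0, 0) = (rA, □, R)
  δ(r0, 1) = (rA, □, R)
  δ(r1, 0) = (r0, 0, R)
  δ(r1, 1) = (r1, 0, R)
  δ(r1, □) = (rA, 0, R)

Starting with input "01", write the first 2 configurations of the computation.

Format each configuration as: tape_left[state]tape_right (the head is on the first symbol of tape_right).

Transitions applied:
Step 1: δ(r0, 0) = (rA, □, R)

The first 2 configurations are:
[r0]01 ⊢ □[rA]1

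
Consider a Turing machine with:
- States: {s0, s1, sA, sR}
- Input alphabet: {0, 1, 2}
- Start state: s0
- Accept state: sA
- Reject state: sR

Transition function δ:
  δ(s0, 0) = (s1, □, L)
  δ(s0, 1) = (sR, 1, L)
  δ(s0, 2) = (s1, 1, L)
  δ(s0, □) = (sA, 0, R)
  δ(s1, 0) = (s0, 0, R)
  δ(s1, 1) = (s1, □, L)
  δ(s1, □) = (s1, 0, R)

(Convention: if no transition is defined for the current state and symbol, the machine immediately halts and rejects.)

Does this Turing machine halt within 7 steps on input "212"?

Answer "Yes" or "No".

Execution trace:
Initial: [s0]212
Step 1: δ(s0, 2) = (s1, 1, L) → [s1]□112
Step 2: δ(s1, □) = (s1, 0, R) → 0[s1]112
Step 3: δ(s1, 1) = (s1, □, L) → [s1]0□12
Step 4: δ(s1, 0) = (s0, 0, R) → 0[s0]□12
Step 5: δ(s0, □) = (sA, 0, R) → 00[sA]12

The machine reaches the accept state sA and halts.
The machine halted after 5 steps (within the 7-step bound).

Answer: Yes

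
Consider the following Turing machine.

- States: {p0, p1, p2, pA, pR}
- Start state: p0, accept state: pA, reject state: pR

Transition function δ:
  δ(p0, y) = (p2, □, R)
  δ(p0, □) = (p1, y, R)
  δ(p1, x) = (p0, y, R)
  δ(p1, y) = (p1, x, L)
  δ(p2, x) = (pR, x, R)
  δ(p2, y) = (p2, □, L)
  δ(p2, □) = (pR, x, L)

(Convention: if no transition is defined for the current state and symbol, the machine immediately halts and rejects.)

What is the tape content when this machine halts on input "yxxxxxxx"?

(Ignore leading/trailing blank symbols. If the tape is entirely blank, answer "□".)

Execution trace:
Initial: [p0]yxxxxxxx
Step 1: δ(p0, y) = (p2, □, R) → □[p2]xxxxxxx
Step 2: δ(p2, x) = (pR, x, R) → □x[pR]xxxxxx

The machine reaches the reject state pR and halts.

Final tape (ignoring leading/trailing blanks): xxxxxxx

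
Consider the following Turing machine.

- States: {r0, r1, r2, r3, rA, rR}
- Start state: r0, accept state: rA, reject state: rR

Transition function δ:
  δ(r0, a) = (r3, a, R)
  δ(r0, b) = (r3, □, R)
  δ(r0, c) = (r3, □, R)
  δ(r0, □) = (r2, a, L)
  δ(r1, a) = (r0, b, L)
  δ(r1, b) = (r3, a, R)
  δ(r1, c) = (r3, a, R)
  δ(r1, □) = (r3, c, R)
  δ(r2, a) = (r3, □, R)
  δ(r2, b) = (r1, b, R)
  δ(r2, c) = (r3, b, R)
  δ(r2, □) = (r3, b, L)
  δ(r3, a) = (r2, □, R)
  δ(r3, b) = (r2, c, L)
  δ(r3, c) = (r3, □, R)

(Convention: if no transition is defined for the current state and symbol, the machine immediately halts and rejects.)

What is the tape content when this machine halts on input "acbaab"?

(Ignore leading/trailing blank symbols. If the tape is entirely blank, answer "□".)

Execution trace:
Initial: [r0]acbaab
Step 1: δ(r0, a) = (r3, a, R) → a[r3]cbaab
Step 2: δ(r3, c) = (r3, □, R) → a□[r3]baab
Step 3: δ(r3, b) = (r2, c, L) → a[r2]□caab
Step 4: δ(r2, □) = (r3, b, L) → [r3]abcaab
Step 5: δ(r3, a) = (r2, □, R) → □[r2]bcaab
Step 6: δ(r2, b) = (r1, b, R) → □b[r1]caab
Step 7: δ(r1, c) = (r3, a, R) → □ba[r3]aab
Step 8: δ(r3, a) = (r2, □, R) → □ba□[r2]ab
Step 9: δ(r2, a) = (r3, □, R) → □ba□□[r3]b
Step 10: δ(r3, b) = (r2, c, L) → □ba□[r2]□c
Step 11: δ(r2, □) = (r3, b, L) → □ba[r3]□bc

No transition is defined for δ(r3, □). By convention the machine halts and rejects.

Final tape (ignoring leading/trailing blanks): ba□bc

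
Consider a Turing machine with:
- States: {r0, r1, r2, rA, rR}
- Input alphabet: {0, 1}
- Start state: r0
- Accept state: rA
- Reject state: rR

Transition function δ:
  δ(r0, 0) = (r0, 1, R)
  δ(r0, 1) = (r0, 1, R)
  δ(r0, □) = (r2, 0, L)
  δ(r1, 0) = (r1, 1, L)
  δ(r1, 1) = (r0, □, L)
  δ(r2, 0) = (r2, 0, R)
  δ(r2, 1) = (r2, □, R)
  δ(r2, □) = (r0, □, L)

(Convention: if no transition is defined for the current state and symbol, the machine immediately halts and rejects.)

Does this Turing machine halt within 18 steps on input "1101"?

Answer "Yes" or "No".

Execution trace:
Initial: [r0]1101
Step 1: δ(r0, 1) = (r0, 1, R) → 1[r0]101
Step 2: δ(r0, 1) = (r0, 1, R) → 11[r0]01
Step 3: δ(r0, 0) = (r0, 1, R) → 111[r0]1
Step 4: δ(r0, 1) = (r0, 1, R) → 1111[r0]□
Step 5: δ(r0, □) = (r2, 0, L) → 111[r2]10
Step 6: δ(r2, 1) = (r2, □, R) → 111□[r2]0
Step 7: δ(r2, 0) = (r2, 0, R) → 111□0[r2]□
Step 8: δ(r2, □) = (r0, □, L) → 111□[r0]0□
Step 9: δ(r0, 0) = (r0, 1, R) → 111□1[r0]□
Step 10: δ(r0, □) = (r2, 0, L) → 111□[r2]10
Step 11: δ(r2, 1) = (r2, □, R) → 111□□[r2]0
Step 12: δ(r2, 0) = (r2, 0, R) → 111□□0[r2]□
Step 13: δ(r2, □) = (r0, □, L) → 111□□[r0]0□
Step 14: δ(r0, 0) = (r0, 1, R) → 111□□1[r0]□
Step 15: δ(r0, □) = (r2, 0, L) → 111□□[r2]10
Step 16: δ(r2, 1) = (r2, □, R) → 111□□□[r2]0
Step 17: δ(r2, 0) = (r2, 0, R) → 111□□□0[r2]□
Step 18: δ(r2, □) = (r0, □, L) → 111□□□[r0]0□

The machine has not reached a halting state after 18 steps.
The machine did not halt within the 18-step bound.

Answer: No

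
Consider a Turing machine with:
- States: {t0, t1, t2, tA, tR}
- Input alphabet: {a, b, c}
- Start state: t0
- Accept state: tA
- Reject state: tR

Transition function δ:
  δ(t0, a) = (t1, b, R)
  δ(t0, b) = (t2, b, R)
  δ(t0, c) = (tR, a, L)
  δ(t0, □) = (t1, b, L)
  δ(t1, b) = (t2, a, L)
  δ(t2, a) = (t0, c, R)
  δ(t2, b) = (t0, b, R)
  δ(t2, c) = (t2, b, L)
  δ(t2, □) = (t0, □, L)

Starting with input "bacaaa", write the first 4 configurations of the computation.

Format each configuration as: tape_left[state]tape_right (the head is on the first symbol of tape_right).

Transitions applied:
Step 1: δ(t0, b) = (t2, b, R)
Step 2: δ(t2, a) = (t0, c, R)
Step 3: δ(t0, c) = (tR, a, L)

The first 4 configurations are:
[t0]bacaaa ⊢ b[t2]acaaa ⊢ bc[t0]caaa ⊢ b[tR]caaaa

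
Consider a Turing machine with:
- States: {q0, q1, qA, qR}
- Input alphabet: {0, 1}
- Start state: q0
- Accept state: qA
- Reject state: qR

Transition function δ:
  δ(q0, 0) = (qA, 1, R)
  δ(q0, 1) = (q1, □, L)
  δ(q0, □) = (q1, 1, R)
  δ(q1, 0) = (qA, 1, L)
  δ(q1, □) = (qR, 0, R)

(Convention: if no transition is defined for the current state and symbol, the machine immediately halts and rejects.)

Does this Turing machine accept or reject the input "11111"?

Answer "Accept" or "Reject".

Execution trace:
Initial: [q0]11111
Step 1: δ(q0, 1) = (q1, □, L) → [q1]□□1111
Step 2: δ(q1, □) = (qR, 0, R) → 0[qR]□1111

The machine reaches the reject state qR and halts.

Answer: Reject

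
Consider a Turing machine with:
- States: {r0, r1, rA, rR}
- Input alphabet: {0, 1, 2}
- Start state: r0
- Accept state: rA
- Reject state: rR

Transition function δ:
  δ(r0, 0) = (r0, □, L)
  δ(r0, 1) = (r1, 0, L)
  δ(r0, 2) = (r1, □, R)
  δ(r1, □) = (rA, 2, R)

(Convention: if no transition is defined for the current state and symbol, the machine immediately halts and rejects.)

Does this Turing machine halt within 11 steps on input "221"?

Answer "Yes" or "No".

Execution trace:
Initial: [r0]221
Step 1: δ(r0, 2) = (r1, □, R) → □[r1]21

No transition is defined for δ(r1, 2). By convention the machine halts and rejects.
The machine halted after 1 step (within the 11-step bound).

Answer: Yes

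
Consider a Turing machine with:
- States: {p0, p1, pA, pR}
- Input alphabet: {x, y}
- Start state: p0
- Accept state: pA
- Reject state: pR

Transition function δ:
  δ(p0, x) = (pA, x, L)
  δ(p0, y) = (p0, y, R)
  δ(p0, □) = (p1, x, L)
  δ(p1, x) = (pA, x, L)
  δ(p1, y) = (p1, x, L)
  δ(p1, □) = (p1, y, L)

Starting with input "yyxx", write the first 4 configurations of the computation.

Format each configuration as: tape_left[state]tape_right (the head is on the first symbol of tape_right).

Transitions applied:
Step 1: δ(p0, y) = (p0, y, R)
Step 2: δ(p0, y) = (p0, y, R)
Step 3: δ(p0, x) = (pA, x, L)

The first 4 configurations are:
[p0]yyxx ⊢ y[p0]yxx ⊢ yy[p0]xx ⊢ y[pA]yxx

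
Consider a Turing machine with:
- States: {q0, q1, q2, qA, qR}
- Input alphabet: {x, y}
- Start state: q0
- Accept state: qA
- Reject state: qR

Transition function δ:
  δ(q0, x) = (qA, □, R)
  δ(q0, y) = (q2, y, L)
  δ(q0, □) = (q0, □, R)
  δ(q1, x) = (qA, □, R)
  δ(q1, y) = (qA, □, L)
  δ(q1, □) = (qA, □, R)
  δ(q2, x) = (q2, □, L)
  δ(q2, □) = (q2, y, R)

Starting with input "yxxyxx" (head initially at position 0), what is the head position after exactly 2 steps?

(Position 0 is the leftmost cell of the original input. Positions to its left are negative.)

Execution trace (head position shown):
Step 0: [q0]yxxyxx  (head at position 0)
Step 1: move left → [q2]□yxxyxx  (head at position -1)
Step 2: move right → y[q2]yxxyxx  (head at position 0)

After 2 steps, the head is at position 0.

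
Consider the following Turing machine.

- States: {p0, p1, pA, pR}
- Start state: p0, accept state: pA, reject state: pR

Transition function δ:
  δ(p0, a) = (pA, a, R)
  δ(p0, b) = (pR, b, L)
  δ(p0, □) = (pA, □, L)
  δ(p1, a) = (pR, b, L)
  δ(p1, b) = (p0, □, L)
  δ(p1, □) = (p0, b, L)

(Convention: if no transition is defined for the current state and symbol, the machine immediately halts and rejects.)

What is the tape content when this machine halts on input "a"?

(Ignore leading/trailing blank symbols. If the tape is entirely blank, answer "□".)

Execution trace:
Initial: [p0]a
Step 1: δ(p0, a) = (pA, a, R) → a[pA]□

The machine reaches the accept state pA and halts.

Final tape (ignoring leading/trailing blanks): a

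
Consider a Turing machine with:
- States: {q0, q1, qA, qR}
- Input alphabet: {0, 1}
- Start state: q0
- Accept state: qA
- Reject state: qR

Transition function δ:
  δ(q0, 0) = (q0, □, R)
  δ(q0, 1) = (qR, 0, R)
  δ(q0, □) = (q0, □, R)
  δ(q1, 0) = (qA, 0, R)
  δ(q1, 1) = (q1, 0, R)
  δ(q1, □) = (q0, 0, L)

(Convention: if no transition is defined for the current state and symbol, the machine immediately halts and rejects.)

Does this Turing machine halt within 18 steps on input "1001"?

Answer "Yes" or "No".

Execution trace:
Initial: [q0]1001
Step 1: δ(q0, 1) = (qR, 0, R) → 0[qR]001

The machine reaches the reject state qR and halts.
The machine halted after 1 step (within the 18-step bound).

Answer: Yes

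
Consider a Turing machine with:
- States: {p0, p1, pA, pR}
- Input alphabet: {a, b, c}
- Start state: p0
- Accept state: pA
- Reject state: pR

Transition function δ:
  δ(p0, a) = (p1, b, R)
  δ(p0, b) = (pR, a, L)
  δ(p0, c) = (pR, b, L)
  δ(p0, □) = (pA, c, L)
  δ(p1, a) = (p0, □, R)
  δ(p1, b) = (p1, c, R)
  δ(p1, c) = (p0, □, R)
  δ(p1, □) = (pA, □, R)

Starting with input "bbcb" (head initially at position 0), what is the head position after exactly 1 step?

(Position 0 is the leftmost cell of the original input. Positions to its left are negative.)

Execution trace (head position shown):
Step 0: [p0]bbcb  (head at position 0)
Step 1: move left → [pR]□abcb  (head at position -1)

After 1 step, the head is at position -1.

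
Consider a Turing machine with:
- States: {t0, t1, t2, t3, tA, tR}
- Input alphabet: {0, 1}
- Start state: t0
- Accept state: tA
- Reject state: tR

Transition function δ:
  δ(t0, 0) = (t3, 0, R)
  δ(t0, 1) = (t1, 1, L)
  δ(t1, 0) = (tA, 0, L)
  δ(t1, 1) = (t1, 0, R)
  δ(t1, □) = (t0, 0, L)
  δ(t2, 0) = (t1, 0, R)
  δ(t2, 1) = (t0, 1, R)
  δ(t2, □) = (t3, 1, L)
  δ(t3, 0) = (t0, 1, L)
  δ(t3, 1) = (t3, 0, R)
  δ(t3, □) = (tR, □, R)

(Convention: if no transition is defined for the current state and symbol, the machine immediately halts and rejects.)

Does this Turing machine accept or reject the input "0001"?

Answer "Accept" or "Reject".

Execution trace:
Initial: [t0]0001
Step 1: δ(t0, 0) = (t3, 0, R) → 0[t3]001
Step 2: δ(t3, 0) = (t0, 1, L) → [t0]0101
Step 3: δ(t0, 0) = (t3, 0, R) → 0[t3]101
Step 4: δ(t3, 1) = (t3, 0, R) → 00[t3]01
Step 5: δ(t3, 0) = (t0, 1, L) → 0[t0]011
Step 6: δ(t0, 0) = (t3, 0, R) → 00[t3]11
Step 7: δ(t3, 1) = (t3, 0, R) → 000[t3]1
Step 8: δ(t3, 1) = (t3, 0, R) → 0000[t3]□
Step 9: δ(t3, □) = (tR, □, R) → 0000□[tR]□

The machine reaches the reject state tR and halts.

Answer: Reject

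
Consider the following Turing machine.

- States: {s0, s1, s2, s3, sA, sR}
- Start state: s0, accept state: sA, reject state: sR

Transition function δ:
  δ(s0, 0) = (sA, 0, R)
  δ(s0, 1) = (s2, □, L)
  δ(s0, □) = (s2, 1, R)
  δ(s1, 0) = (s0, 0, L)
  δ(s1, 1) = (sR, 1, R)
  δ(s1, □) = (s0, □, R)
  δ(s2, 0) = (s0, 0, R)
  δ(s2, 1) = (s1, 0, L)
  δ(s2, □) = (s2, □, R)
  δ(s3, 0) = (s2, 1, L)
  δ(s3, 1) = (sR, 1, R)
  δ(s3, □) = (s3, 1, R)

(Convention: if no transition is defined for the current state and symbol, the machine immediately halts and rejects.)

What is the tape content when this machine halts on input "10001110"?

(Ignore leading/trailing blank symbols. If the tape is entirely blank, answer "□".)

Execution trace:
Initial: [s0]10001110
Step 1: δ(s0, 1) = (s2, □, L) → [s2]□□0001110
Step 2: δ(s2, □) = (s2, □, R) → □[s2]□0001110
Step 3: δ(s2, □) = (s2, □, R) → □□[s2]0001110
Step 4: δ(s2, 0) = (s0, 0, R) → □□0[s0]001110
Step 5: δ(s0, 0) = (sA, 0, R) → □□00[sA]01110

The machine reaches the accept state sA and halts.

Final tape (ignoring leading/trailing blanks): 0001110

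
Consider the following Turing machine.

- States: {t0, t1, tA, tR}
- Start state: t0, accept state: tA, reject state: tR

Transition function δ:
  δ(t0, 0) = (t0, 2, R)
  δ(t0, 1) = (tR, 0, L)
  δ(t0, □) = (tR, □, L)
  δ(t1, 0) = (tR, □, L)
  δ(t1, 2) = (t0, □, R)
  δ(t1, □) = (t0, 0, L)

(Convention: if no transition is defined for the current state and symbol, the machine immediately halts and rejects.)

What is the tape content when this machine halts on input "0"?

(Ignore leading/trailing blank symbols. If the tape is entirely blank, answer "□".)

Execution trace:
Initial: [t0]0
Step 1: δ(t0, 0) = (t0, 2, R) → 2[t0]□
Step 2: δ(t0, □) = (tR, □, L) → [tR]2□

The machine reaches the reject state tR and halts.

Final tape (ignoring leading/trailing blanks): 2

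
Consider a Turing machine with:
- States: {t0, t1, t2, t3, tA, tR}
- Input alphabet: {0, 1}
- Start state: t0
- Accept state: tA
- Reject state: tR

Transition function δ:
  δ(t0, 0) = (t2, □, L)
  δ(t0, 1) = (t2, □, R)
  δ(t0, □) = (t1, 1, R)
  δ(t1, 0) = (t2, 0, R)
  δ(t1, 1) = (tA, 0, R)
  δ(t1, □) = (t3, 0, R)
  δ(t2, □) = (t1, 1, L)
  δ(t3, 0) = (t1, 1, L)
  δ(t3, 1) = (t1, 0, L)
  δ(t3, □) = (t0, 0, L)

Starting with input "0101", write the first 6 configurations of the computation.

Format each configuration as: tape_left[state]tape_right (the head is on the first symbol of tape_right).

Transitions applied:
Step 1: δ(t0, 0) = (t2, □, L)
Step 2: δ(t2, □) = (t1, 1, L)
Step 3: δ(t1, □) = (t3, 0, R)
Step 4: δ(t3, 1) = (t1, 0, L)
Step 5: δ(t1, 0) = (t2, 0, R)

The first 6 configurations are:
[t0]0101 ⊢ [t2]□□101 ⊢ [t1]□1□101 ⊢ 0[t3]1□101 ⊢ [t1]00□101 ⊢ 0[t2]0□101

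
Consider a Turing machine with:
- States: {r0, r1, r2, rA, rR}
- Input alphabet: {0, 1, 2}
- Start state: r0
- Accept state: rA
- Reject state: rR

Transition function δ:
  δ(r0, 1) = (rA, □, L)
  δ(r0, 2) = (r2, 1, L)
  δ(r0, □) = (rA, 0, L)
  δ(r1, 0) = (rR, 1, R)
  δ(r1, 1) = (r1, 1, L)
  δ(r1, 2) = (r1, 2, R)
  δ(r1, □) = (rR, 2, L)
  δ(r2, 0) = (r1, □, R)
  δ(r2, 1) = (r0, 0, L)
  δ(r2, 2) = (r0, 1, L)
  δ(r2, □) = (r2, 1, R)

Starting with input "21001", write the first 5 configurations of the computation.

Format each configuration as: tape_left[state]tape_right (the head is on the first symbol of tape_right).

Transitions applied:
Step 1: δ(r0, 2) = (r2, 1, L)
Step 2: δ(r2, □) = (r2, 1, R)
Step 3: δ(r2, 1) = (r0, 0, L)
Step 4: δ(r0, 1) = (rA, □, L)

The first 5 configurations are:
[r0]21001 ⊢ [r2]□11001 ⊢ 1[r2]11001 ⊢ [r0]101001 ⊢ [rA]□□01001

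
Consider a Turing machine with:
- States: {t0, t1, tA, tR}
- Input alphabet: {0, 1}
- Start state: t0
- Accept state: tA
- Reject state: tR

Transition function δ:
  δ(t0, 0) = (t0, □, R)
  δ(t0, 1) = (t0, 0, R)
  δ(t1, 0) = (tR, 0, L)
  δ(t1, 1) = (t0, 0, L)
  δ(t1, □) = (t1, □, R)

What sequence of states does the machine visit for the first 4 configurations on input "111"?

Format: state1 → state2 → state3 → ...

Execution trace:
Initial: [t0]111
Step 1: δ(t0, 1) = (t0, 0, R) → 0[t0]11
Step 2: δ(t0, 1) = (t0, 0, R) → 00[t0]1
Step 3: δ(t0, 1) = (t0, 0, R) → 000[t0]□

No transition is defined for δ(t0, □). By convention the machine halts and rejects.

State sequence: t0 → t0 → t0 → t0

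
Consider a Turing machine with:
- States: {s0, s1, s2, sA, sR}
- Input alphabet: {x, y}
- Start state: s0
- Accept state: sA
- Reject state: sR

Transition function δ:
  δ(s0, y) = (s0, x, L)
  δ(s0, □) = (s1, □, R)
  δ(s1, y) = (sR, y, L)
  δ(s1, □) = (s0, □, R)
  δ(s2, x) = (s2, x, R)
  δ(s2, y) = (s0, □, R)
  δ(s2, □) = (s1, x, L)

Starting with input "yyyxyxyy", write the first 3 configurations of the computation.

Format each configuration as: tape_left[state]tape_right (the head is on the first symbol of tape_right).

Transitions applied:
Step 1: δ(s0, y) = (s0, x, L)
Step 2: δ(s0, □) = (s1, □, R)

The first 3 configurations are:
[s0]yyyxyxyy ⊢ [s0]□xyyxyxyy ⊢ □[s1]xyyxyxyy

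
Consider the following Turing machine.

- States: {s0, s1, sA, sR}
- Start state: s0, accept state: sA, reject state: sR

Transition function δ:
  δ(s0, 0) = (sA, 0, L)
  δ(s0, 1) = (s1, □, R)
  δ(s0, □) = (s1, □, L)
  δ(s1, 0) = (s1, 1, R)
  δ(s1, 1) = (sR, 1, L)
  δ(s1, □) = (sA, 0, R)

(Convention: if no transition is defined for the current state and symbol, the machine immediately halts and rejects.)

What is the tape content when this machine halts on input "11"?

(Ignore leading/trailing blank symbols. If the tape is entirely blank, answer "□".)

Execution trace:
Initial: [s0]11
Step 1: δ(s0, 1) = (s1, □, R) → □[s1]1
Step 2: δ(s1, 1) = (sR, 1, L) → [sR]□1

The machine reaches the reject state sR and halts.

Final tape (ignoring leading/trailing blanks): 1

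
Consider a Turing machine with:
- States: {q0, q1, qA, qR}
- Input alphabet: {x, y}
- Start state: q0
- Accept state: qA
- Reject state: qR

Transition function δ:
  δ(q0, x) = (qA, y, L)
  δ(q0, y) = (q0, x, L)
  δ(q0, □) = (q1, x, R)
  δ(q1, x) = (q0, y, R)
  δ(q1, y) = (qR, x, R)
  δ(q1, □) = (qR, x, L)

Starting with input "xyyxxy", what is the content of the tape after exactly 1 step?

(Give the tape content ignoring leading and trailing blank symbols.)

Execution trace:
Initial: [q0]xyyxxy
Step 1: δ(q0, x) = (qA, y, L) → [qA]□yyyxxy

The machine reaches the accept state qA and halts.

After 1 step, the tape (ignoring leading/trailing blanks) is: yyyxxy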